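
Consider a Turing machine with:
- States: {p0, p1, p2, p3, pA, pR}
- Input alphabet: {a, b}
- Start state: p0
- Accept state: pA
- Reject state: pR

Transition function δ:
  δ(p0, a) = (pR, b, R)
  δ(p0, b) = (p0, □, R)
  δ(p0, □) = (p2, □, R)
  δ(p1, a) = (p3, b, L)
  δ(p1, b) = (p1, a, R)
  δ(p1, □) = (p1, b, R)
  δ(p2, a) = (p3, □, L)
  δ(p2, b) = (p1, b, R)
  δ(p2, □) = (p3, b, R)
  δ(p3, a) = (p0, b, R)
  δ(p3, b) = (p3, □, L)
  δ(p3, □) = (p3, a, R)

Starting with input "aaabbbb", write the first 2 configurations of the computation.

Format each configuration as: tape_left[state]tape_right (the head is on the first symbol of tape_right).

Transitions applied:
Step 1: δ(p0, a) = (pR, b, R)

The first 2 configurations are:
[p0]aaabbbb ⊢ b[pR]aabbbb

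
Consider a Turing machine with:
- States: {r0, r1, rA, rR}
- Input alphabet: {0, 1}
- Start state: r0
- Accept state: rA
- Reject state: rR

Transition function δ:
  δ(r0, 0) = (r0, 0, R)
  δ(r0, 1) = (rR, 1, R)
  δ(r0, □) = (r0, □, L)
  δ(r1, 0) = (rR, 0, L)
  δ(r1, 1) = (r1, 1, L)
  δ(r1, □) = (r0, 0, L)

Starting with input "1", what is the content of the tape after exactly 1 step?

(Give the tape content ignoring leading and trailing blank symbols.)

Execution trace:
Initial: [r0]1
Step 1: δ(r0, 1) = (rR, 1, R) → 1[rR]□

The machine reaches the reject state rR and halts.

After 1 step, the tape (ignoring leading/trailing blanks) is: 1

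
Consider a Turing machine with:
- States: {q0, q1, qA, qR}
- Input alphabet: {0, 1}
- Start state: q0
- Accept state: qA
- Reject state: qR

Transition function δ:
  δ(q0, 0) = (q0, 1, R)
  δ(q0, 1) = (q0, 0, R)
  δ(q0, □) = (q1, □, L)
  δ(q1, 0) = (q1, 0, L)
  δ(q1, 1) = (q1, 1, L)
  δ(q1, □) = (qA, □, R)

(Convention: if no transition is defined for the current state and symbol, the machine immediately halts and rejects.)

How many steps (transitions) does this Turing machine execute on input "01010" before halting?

Execution trace:
Initial: [q0]01010
Step 1: δ(q0, 0) = (q0, 1, R) → 1[q0]1010
Step 2: δ(q0, 1) = (q0, 0, R) → 10[q0]010
Step 3: δ(q0, 0) = (q0, 1, R) → 101[q0]10
Step 4: δ(q0, 1) = (q0, 0, R) → 1010[q0]0
Step 5: δ(q0, 0) = (q0, 1, R) → 10101[q0]□
Step 6: δ(q0, □) = (q1, □, L) → 1010[q1]1□
Step 7: δ(q1, 1) = (q1, 1, L) → 101[q1]01□
Step 8: δ(q1, 0) = (q1, 0, L) → 10[q1]101□
Step 9: δ(q1, 1) = (q1, 1, L) → 1[q1]0101□
Step 10: δ(q1, 0) = (q1, 0, L) → [q1]10101□
Step 11: δ(q1, 1) = (q1, 1, L) → [q1]□10101□
Step 12: δ(q1, □) = (qA, □, R) → □[qA]10101□

The machine reaches the accept state qA and halts.

The machine executed 12 steps before halting.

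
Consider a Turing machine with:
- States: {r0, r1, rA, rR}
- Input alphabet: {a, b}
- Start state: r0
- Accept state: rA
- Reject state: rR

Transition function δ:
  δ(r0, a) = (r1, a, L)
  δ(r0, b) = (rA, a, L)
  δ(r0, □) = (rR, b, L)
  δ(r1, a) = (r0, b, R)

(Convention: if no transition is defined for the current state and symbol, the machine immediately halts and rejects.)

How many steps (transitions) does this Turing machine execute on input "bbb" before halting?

Execution trace:
Initial: [r0]bbb
Step 1: δ(r0, b) = (rA, a, L) → [rA]□abb

The machine reaches the accept state rA and halts.

The machine executed 1 step before halting.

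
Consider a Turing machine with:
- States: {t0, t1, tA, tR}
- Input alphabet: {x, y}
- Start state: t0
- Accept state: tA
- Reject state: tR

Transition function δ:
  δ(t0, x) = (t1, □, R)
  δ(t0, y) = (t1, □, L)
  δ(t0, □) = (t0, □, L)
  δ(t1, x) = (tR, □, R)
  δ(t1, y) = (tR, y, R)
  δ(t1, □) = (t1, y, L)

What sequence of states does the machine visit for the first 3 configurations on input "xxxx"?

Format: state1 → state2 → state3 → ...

Execution trace:
Initial: [t0]xxxx
Step 1: δ(t0, x) = (t1, □, R) → □[t1]xxx
Step 2: δ(t1, x) = (tR, □, R) → □□[tR]xx

The machine reaches the reject state tR and halts.

State sequence: t0 → t1 → tR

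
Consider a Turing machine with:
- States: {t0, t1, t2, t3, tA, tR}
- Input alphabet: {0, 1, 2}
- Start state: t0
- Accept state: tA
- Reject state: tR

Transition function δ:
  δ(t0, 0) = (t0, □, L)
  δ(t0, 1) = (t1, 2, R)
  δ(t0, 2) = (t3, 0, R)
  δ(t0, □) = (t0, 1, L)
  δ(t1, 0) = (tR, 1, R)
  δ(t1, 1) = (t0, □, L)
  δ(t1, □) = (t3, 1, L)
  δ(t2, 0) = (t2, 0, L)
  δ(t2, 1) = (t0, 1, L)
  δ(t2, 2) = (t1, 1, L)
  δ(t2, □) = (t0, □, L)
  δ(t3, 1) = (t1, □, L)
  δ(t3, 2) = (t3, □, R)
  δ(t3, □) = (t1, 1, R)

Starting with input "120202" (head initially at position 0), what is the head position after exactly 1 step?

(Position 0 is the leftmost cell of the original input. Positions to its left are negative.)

Execution trace (head position shown):
Step 0: [t0]120202  (head at position 0)
Step 1: move right → 2[t1]20202  (head at position 1)

After 1 step, the head is at position 1.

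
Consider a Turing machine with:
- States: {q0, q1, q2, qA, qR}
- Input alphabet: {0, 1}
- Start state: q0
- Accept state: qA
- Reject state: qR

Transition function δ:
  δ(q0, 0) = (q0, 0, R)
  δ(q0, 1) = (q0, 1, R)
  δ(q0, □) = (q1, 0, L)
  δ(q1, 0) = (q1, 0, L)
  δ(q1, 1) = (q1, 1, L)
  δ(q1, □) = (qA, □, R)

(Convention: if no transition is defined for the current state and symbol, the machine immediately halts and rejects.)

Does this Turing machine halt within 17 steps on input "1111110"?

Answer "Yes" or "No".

Execution trace:
Initial: [q0]1111110
Step 1: δ(q0, 1) = (q0, 1, R) → 1[q0]111110
Step 2: δ(q0, 1) = (q0, 1, R) → 11[q0]11110
Step 3: δ(q0, 1) = (q0, 1, R) → 111[q0]1110
Step 4: δ(q0, 1) = (q0, 1, R) → 1111[q0]110
Step 5: δ(q0, 1) = (q0, 1, R) → 11111[q0]10
Step 6: δ(q0, 1) = (q0, 1, R) → 111111[q0]0
Step 7: δ(q0, 0) = (q0, 0, R) → 1111110[q0]□
Step 8: δ(q0, □) = (q1, 0, L) → 111111[q1]00
Step 9: δ(q1, 0) = (q1, 0, L) → 11111[q1]100
Step 10: δ(q1, 1) = (q1, 1, L) → 1111[q1]1100
Step 11: δ(q1, 1) = (q1, 1, L) → 111[q1]11100
Step 12: δ(q1, 1) = (q1, 1, L) → 11[q1]111100
Step 13: δ(q1, 1) = (q1, 1, L) → 1[q1]1111100
Step 14: δ(q1, 1) = (q1, 1, L) → [q1]11111100
Step 15: δ(q1, 1) = (q1, 1, L) → [q1]□11111100
Step 16: δ(q1, □) = (qA, □, R) → □[qA]11111100

The machine reaches the accept state qA and halts.
The machine halted after 16 steps (within the 17-step bound).

Answer: Yes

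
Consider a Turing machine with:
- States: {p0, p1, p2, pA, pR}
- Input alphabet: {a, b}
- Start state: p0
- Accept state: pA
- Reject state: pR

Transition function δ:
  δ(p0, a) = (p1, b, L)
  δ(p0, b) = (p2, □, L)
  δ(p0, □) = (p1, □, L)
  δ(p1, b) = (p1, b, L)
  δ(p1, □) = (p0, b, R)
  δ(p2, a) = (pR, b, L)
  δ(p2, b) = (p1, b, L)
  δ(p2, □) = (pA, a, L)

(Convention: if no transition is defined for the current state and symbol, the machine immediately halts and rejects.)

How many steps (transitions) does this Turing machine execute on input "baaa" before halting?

Execution trace:
Initial: [p0]baaa
Step 1: δ(p0, b) = (p2, □, L) → [p2]□□aaa
Step 2: δ(p2, □) = (pA, a, L) → [pA]□a□aaa

The machine reaches the accept state pA and halts.

The machine executed 2 steps before halting.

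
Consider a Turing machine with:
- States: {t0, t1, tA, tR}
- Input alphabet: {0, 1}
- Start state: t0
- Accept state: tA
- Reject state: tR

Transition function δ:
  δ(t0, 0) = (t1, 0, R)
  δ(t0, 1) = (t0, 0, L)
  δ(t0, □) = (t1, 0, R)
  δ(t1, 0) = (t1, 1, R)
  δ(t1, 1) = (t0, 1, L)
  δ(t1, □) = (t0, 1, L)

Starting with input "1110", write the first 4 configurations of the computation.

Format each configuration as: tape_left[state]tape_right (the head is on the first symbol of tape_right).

Transitions applied:
Step 1: δ(t0, 1) = (t0, 0, L)
Step 2: δ(t0, □) = (t1, 0, R)
Step 3: δ(t1, 0) = (t1, 1, R)

The first 4 configurations are:
[t0]1110 ⊢ [t0]□0110 ⊢ 0[t1]0110 ⊢ 01[t1]110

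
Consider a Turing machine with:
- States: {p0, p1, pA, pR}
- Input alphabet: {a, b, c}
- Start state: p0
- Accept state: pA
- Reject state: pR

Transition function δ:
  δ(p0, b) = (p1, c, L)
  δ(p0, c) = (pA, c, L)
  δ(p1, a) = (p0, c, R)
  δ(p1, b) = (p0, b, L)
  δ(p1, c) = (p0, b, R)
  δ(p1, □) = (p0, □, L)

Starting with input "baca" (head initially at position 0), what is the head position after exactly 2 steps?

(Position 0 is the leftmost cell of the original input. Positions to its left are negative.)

Execution trace (head position shown):
Step 0: [p0]baca  (head at position 0)
Step 1: move left → [p1]□caca  (head at position -1)
Step 2: move left → [p0]□□caca  (head at position -2)

After 2 steps, the head is at position -2.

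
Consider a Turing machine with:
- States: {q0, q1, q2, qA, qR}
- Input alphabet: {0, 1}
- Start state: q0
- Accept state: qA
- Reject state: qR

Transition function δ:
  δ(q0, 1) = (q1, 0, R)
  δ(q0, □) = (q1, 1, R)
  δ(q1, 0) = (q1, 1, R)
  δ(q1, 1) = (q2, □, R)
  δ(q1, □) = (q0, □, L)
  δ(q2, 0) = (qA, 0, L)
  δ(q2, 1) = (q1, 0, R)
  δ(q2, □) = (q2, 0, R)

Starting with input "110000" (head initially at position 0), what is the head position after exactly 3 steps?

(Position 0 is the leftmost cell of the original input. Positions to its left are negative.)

Execution trace (head position shown):
Step 0: [q0]110000  (head at position 0)
Step 1: move right → 0[q1]10000  (head at position 1)
Step 2: move right → 0□[q2]0000  (head at position 2)
Step 3: move left → 0[qA]□0000  (head at position 1)

After 3 steps, the head is at position 1.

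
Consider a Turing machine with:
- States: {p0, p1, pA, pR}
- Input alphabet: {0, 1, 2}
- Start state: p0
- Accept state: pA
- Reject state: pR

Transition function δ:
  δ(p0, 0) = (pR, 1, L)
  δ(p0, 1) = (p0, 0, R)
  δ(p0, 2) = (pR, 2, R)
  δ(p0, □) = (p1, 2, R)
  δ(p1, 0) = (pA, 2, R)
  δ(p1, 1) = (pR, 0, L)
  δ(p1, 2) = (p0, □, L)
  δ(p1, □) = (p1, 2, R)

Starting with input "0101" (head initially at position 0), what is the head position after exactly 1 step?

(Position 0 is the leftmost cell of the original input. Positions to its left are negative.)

Execution trace (head position shown):
Step 0: [p0]0101  (head at position 0)
Step 1: move left → [pR]□1101  (head at position -1)

After 1 step, the head is at position -1.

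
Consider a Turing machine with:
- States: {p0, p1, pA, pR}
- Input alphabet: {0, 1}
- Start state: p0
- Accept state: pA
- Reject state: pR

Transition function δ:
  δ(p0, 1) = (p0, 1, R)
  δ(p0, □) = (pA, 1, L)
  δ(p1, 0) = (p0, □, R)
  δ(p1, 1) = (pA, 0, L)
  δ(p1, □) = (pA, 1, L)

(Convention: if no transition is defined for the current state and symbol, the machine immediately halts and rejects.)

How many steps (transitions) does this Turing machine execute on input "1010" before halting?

Execution trace:
Initial: [p0]1010
Step 1: δ(p0, 1) = (p0, 1, R) → 1[p0]010

No transition is defined for δ(p0, 0). By convention the machine halts and rejects.

The machine executed 1 step before halting.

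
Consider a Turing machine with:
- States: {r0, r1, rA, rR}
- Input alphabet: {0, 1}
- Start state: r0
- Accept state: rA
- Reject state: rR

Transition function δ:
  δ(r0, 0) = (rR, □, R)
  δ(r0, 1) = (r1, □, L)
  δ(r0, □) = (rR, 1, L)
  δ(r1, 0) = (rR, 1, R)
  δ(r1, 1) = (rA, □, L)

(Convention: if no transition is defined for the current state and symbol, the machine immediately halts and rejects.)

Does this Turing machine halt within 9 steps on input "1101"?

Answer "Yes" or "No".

Execution trace:
Initial: [r0]1101
Step 1: δ(r0, 1) = (r1, □, L) → [r1]□□101

No transition is defined for δ(r1, □). By convention the machine halts and rejects.
The machine halted after 1 step (within the 9-step bound).

Answer: Yes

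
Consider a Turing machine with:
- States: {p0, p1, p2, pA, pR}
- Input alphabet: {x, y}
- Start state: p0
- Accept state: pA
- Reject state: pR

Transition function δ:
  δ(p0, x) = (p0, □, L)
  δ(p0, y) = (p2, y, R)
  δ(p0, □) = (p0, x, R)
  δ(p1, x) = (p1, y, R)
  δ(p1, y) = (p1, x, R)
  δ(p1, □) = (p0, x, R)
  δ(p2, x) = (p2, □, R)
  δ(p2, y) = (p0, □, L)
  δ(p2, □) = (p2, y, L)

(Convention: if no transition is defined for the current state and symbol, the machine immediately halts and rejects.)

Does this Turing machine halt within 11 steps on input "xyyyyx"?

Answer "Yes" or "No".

Execution trace:
Initial: [p0]xyyyyx
Step 1: δ(p0, x) = (p0, □, L) → [p0]□□yyyyx
Step 2: δ(p0, □) = (p0, x, R) → x[p0]□yyyyx
Step 3: δ(p0, □) = (p0, x, R) → xx[p0]yyyyx
Step 4: δ(p0, y) = (p2, y, R) → xxy[p2]yyyx
Step 5: δ(p2, y) = (p0, □, L) → xx[p0]y□yyx
Step 6: δ(p0, y) = (p2, y, R) → xxy[p2]□yyx
Step 7: δ(p2, □) = (p2, y, L) → xx[p2]yyyyx
Step 8: δ(p2, y) = (p0, □, L) → x[p0]x□yyyx
Step 9: δ(p0, x) = (p0, □, L) → [p0]x□□yyyx
Step 10: δ(p0, x) = (p0, □, L) → [p0]□□□□yyyx
Step 11: δ(p0, □) = (p0, x, R) → x[p0]□□□yyyx

The machine has not reached a halting state after 11 steps.
The machine did not halt within the 11-step bound.

Answer: No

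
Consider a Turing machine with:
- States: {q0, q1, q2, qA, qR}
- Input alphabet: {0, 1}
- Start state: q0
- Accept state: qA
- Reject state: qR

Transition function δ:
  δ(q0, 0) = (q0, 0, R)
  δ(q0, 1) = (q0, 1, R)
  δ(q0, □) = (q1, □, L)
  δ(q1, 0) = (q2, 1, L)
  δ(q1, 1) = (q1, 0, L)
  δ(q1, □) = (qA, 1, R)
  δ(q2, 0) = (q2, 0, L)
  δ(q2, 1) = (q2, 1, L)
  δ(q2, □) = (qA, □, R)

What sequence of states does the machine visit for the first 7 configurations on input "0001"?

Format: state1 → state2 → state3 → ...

Execution trace:
Initial: [q0]0001
Step 1: δ(q0, 0) = (q0, 0, R) → 0[q0]001
Step 2: δ(q0, 0) = (q0, 0, R) → 00[q0]01
Step 3: δ(q0, 0) = (q0, 0, R) → 000[q0]1
Step 4: δ(q0, 1) = (q0, 1, R) → 0001[q0]□
Step 5: δ(q0, □) = (q1, □, L) → 000[q1]1□
Step 6: δ(q1, 1) = (q1, 0, L) → 00[q1]00□

State sequence: q0 → q0 → q0 → q0 → q0 → q1 → q1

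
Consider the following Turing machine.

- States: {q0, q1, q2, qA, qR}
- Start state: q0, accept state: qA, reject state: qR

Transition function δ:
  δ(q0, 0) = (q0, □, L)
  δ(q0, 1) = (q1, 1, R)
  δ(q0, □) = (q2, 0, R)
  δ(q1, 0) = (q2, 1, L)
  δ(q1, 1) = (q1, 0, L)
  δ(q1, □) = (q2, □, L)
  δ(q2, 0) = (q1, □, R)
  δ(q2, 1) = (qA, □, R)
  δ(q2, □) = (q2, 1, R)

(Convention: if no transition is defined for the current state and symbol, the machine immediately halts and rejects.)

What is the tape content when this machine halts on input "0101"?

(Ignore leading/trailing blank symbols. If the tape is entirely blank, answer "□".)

Execution trace:
Initial: [q0]0101
Step 1: δ(q0, 0) = (q0, □, L) → [q0]□□101
Step 2: δ(q0, □) = (q2, 0, R) → 0[q2]□101
Step 3: δ(q2, □) = (q2, 1, R) → 01[q2]101
Step 4: δ(q2, 1) = (qA, □, R) → 01□[qA]01

The machine reaches the accept state qA and halts.

Final tape (ignoring leading/trailing blanks): 01□01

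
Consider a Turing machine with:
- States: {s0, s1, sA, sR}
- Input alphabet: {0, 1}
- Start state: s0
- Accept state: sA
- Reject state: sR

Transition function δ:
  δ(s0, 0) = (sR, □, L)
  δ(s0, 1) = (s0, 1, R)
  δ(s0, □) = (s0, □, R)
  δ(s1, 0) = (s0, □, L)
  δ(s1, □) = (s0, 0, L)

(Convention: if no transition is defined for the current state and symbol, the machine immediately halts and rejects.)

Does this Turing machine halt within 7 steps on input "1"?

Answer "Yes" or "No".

Execution trace:
Initial: [s0]1
Step 1: δ(s0, 1) = (s0, 1, R) → 1[s0]□
Step 2: δ(s0, □) = (s0, □, R) → 1□[s0]□
Step 3: δ(s0, □) = (s0, □, R) → 1□□[s0]□
Step 4: δ(s0, □) = (s0, □, R) → 1□□□[s0]□
Step 5: δ(s0, □) = (s0, □, R) → 1□□□□[s0]□
Step 6: δ(s0, □) = (s0, □, R) → 1□□□□□[s0]□
Step 7: δ(s0, □) = (s0, □, R) → 1□□□□□□[s0]□

The machine has not reached a halting state after 7 steps.
The machine did not halt within the 7-step bound.

Answer: No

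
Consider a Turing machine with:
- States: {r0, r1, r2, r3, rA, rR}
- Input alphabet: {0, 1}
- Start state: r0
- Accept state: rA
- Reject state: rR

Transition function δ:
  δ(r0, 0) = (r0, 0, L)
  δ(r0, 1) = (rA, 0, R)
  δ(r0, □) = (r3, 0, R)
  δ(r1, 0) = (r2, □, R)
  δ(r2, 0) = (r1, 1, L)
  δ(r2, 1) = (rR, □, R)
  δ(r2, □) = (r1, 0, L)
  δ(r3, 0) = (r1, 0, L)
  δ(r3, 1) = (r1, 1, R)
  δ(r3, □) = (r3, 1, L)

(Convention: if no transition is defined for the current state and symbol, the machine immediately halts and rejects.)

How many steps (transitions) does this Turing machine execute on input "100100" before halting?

Execution trace:
Initial: [r0]100100
Step 1: δ(r0, 1) = (rA, 0, R) → 0[rA]00100

The machine reaches the accept state rA and halts.

The machine executed 1 step before halting.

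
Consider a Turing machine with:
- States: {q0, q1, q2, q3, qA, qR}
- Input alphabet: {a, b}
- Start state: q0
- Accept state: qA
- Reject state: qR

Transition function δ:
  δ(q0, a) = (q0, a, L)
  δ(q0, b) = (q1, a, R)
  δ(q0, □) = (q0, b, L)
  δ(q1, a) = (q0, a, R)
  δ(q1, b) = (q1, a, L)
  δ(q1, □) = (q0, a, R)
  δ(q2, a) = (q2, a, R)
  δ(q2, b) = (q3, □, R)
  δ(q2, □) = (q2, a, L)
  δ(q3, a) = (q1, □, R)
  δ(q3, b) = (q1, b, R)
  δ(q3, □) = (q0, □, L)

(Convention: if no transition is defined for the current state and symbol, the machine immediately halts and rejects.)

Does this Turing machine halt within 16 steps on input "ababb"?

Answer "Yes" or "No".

Execution trace:
Initial: [q0]ababb
Step 1: δ(q0, a) = (q0, a, L) → [q0]□ababb
Step 2: δ(q0, □) = (q0, b, L) → [q0]□bababb
Step 3: δ(q0, □) = (q0, b, L) → [q0]□bbababb
Step 4: δ(q0, □) = (q0, b, L) → [q0]□bbbababb
Step 5: δ(q0, □) = (q0, b, L) → [q0]□bbbbababb
Step 6: δ(q0, □) = (q0, b, L) → [q0]□bbbbbababb
Step 7: δ(q0, □) = (q0, b, L) → [q0]□bbbbbbababb
Step 8: δ(q0, □) = (q0, b, L) → [q0]□bbbbbbbababb
Step 9: δ(q0, □) = (q0, b, L) → [q0]□bbbbbbbbababb
Step 10: δ(q0, □) = (q0, b, L) → [q0]□bbbbbbbbbababb
Step 11: δ(q0, □) = (q0, b, L) → [q0]□bbbbbbbbbbababb
Step 12: δ(q0, □) = (q0, b, L) → [q0]□bbbbbbbbbbbababb
Step 13: δ(q0, □) = (q0, b, L) → [q0]□bbbbbbbbbbbbababb
Step 14: δ(q0, □) = (q0, b, L) → [q0]□bbbbbbbbbbbbbababb
Step 15: δ(q0, □) = (q0, b, L) → [q0]□bbbbbbbbbbbbbbababb
Step 16: δ(q0, □) = (q0, b, L) → [q0]□bbbbbbbbbbbbbbbababb

The machine has not reached a halting state after 16 steps.
The machine did not halt within the 16-step bound.

Answer: No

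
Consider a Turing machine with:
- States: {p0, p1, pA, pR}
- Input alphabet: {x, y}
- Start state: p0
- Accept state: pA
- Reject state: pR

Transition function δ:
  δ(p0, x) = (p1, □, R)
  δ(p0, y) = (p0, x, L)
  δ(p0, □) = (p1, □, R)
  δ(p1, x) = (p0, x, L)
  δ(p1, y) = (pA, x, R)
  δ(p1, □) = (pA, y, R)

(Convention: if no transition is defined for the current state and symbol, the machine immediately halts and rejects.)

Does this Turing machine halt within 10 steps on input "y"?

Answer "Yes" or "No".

Execution trace:
Initial: [p0]y
Step 1: δ(p0, y) = (p0, x, L) → [p0]□x
Step 2: δ(p0, □) = (p1, □, R) → □[p1]x
Step 3: δ(p1, x) = (p0, x, L) → [p0]□x
Step 4: δ(p0, □) = (p1, □, R) → □[p1]x
Step 5: δ(p1, x) = (p0, x, L) → [p0]□x
Step 6: δ(p0, □) = (p1, □, R) → □[p1]x
Step 7: δ(p1, x) = (p0, x, L) → [p0]□x
Step 8: δ(p0, □) = (p1, □, R) → □[p1]x
Step 9: δ(p1, x) = (p0, x, L) → [p0]□x
Step 10: δ(p0, □) = (p1, □, R) → □[p1]x

The machine has not reached a halting state after 10 steps.
The machine did not halt within the 10-step bound.

Answer: No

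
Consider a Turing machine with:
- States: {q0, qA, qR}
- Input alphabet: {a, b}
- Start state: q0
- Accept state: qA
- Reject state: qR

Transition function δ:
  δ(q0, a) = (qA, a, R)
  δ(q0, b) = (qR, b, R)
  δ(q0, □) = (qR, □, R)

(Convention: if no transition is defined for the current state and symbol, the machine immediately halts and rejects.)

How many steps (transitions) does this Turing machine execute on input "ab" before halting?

Execution trace:
Initial: [q0]ab
Step 1: δ(q0, a) = (qA, a, R) → a[qA]b

The machine reaches the accept state qA and halts.

The machine executed 1 step before halting.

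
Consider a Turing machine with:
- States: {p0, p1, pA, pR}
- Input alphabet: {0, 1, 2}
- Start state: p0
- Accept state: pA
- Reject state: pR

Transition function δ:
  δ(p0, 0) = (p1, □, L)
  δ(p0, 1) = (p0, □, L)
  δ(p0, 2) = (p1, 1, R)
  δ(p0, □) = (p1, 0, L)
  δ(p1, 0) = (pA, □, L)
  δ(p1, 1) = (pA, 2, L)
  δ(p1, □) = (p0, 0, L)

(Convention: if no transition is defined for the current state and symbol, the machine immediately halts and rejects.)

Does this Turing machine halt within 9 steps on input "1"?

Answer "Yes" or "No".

Execution trace:
Initial: [p0]1
Step 1: δ(p0, 1) = (p0, □, L) → [p0]□□
Step 2: δ(p0, □) = (p1, 0, L) → [p1]□0□
Step 3: δ(p1, □) = (p0, 0, L) → [p0]□00□
Step 4: δ(p0, □) = (p1, 0, L) → [p1]□000□
Step 5: δ(p1, □) = (p0, 0, L) → [p0]□0000□
Step 6: δ(p0, □) = (p1, 0, L) → [p1]□00000□
Step 7: δ(p1, □) = (p0, 0, L) → [p0]□000000□
Step 8: δ(p0, □) = (p1, 0, L) → [p1]□0000000□
Step 9: δ(p1, □) = (p0, 0, L) → [p0]□00000000□

The machine has not reached a halting state after 9 steps.
The machine did not halt within the 9-step bound.

Answer: No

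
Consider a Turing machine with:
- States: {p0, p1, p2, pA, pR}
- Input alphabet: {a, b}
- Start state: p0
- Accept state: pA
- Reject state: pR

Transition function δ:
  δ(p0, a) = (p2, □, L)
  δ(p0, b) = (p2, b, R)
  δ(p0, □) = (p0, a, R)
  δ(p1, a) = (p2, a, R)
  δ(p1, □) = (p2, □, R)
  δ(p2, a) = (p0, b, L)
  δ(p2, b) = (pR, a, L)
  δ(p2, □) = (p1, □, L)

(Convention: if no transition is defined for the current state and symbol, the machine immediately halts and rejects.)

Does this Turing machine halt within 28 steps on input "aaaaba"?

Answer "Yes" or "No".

Execution trace:
Initial: [p0]aaaaba
Step 1: δ(p0, a) = (p2, □, L) → [p2]□□aaaba
Step 2: δ(p2, □) = (p1, □, L) → [p1]□□□aaaba
Step 3: δ(p1, □) = (p2, □, R) → □[p2]□□aaaba
Step 4: δ(p2, □) = (p1, □, L) → [p1]□□□aaaba
Step 5: δ(p1, □) = (p2, □, R) → □[p2]□□aaaba
Step 6: δ(p2, □) = (p1, □, L) → [p1]□□□aaaba
Step 7: δ(p1, □) = (p2, □, R) → □[p2]□□aaaba
Step 8: δ(p2, □) = (p1, □, L) → [p1]□□□aaaba
Step 9: δ(p1, □) = (p2, □, R) → □[p2]□□aaaba
Step 10: δ(p2, □) = (p1, □, L) → [p1]□□□aaaba
Step 11: δ(p1, □) = (p2, □, R) → □[p2]□□aaaba
Step 12: δ(p2, □) = (p1, □, L) → [p1]□□□aaaba
Step 13: δ(p1, □) = (p2, □, R) → □[p2]□□aaaba
Step 14: δ(p2, □) = (p1, □, L) → [p1]□□□aaaba
Step 15: δ(p1, □) = (p2, □, R) → □[p2]□□aaaba
Step 16: δ(p2, □) = (p1, □, L) → [p1]□□□aaaba
Step 17: δ(p1, □) = (p2, □, R) → □[p2]□□aaaba
Step 18: δ(p2, □) = (p1, □, L) → [p1]□□□aaaba
Step 19: δ(p1, □) = (p2, □, R) → □[p2]□□aaaba
Step 20: δ(p2, □) = (p1, □, L) → [p1]□□□aaaba
Step 21: δ(p1, □) = (p2, □, R) → □[p2]□□aaaba
Step 22: δ(p2, □) = (p1, □, L) → [p1]□□□aaaba
Step 23: δ(p1, □) = (p2, □, R) → □[p2]□□aaaba
Step 24: δ(p2, □) = (p1, □, L) → [p1]□□□aaaba
Step 25: δ(p1, □) = (p2, □, R) → □[p2]□□aaaba
Step 26: δ(p2, □) = (p1, □, L) → [p1]□□□aaaba
Step 27: δ(p1, □) = (p2, □, R) → □[p2]□□aaaba
Step 28: δ(p2, □) = (p1, □, L) → [p1]□□□aaaba

The machine has not reached a halting state after 28 steps.
The machine did not halt within the 28-step bound.

Answer: No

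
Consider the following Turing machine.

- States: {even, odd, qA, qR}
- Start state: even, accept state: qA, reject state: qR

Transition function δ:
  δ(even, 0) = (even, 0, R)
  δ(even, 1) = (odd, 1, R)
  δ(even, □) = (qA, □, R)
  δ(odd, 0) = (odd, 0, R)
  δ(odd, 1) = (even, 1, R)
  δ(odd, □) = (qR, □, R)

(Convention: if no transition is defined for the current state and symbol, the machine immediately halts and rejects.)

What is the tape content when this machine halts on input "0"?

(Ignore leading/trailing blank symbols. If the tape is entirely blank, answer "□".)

Execution trace:
Initial: [even]0
Step 1: δ(even, 0) = (even, 0, R) → 0[even]□
Step 2: δ(even, □) = (qA, □, R) → 0□[qA]□

The machine reaches the accept state qA and halts.

Final tape (ignoring leading/trailing blanks): 0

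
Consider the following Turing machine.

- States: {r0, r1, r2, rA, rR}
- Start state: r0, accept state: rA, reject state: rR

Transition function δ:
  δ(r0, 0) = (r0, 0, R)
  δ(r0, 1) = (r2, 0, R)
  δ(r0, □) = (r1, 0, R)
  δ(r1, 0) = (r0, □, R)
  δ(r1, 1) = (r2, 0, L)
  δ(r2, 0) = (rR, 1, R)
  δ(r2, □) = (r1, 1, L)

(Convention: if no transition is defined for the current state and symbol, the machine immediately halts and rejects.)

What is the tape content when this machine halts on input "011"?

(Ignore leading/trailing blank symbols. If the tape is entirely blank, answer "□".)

Execution trace:
Initial: [r0]011
Step 1: δ(r0, 0) = (r0, 0, R) → 0[r0]11
Step 2: δ(r0, 1) = (r2, 0, R) → 00[r2]1

No transition is defined for δ(r2, 1). By convention the machine halts and rejects.

Final tape (ignoring leading/trailing blanks): 001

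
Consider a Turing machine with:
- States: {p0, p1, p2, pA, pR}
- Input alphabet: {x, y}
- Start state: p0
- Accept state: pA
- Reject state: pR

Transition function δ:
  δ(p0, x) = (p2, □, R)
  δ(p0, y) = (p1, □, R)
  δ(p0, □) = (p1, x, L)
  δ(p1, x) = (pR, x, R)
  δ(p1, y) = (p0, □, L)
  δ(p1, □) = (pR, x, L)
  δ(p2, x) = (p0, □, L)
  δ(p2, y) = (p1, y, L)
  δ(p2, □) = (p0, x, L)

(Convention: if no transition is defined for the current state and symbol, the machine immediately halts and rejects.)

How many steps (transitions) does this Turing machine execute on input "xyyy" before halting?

Execution trace:
Initial: [p0]xyyy
Step 1: δ(p0, x) = (p2, □, R) → □[p2]yyy
Step 2: δ(p2, y) = (p1, y, L) → [p1]□yyy
Step 3: δ(p1, □) = (pR, x, L) → [pR]□xyyy

The machine reaches the reject state pR and halts.

The machine executed 3 steps before halting.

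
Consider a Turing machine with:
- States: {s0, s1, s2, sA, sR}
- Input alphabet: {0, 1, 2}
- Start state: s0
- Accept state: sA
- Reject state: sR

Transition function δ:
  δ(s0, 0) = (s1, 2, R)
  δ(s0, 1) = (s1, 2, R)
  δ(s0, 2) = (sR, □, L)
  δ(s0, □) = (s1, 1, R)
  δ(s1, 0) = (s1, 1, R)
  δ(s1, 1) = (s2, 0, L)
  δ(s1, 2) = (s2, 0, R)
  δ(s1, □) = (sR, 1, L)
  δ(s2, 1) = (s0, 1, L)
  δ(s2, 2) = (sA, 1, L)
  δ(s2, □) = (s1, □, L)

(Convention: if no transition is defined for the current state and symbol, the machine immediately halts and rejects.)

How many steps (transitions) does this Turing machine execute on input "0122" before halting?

Execution trace:
Initial: [s0]0122
Step 1: δ(s0, 0) = (s1, 2, R) → 2[s1]122
Step 2: δ(s1, 1) = (s2, 0, L) → [s2]2022
Step 3: δ(s2, 2) = (sA, 1, L) → [sA]□1022

The machine reaches the accept state sA and halts.

The machine executed 3 steps before halting.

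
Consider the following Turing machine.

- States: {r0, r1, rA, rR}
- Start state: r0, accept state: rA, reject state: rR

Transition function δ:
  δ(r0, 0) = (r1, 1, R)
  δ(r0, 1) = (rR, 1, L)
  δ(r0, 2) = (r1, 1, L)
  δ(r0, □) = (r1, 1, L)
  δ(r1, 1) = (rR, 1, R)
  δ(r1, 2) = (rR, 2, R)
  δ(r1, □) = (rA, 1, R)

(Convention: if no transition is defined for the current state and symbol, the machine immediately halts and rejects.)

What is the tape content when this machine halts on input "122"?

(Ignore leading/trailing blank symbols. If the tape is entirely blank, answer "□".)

Execution trace:
Initial: [r0]122
Step 1: δ(r0, 1) = (rR, 1, L) → [rR]□122

The machine reaches the reject state rR and halts.

Final tape (ignoring leading/trailing blanks): 122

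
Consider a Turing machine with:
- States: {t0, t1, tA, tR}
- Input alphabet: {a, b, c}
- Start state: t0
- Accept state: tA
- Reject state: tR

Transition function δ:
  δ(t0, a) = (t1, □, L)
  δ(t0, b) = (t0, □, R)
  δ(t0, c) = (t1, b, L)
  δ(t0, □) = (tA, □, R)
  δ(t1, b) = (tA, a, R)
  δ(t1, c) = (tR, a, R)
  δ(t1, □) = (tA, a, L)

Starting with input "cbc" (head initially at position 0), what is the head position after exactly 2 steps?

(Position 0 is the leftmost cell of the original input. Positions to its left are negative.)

Execution trace (head position shown):
Step 0: [t0]cbc  (head at position 0)
Step 1: move left → [t1]□bbc  (head at position -1)
Step 2: move left → [tA]□abbc  (head at position -2)

After 2 steps, the head is at position -2.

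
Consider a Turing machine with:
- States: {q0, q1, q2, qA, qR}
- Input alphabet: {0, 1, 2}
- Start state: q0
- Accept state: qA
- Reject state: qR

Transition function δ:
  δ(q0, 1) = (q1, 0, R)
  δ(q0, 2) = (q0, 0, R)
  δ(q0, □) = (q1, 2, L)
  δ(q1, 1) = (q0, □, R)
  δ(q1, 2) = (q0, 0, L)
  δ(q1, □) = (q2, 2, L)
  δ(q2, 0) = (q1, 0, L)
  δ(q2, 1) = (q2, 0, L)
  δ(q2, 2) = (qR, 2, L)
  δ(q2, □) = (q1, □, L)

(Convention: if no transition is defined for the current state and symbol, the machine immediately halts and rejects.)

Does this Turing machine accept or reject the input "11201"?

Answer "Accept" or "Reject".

Execution trace:
Initial: [q0]11201
Step 1: δ(q0, 1) = (q1, 0, R) → 0[q1]1201
Step 2: δ(q1, 1) = (q0, □, R) → 0□[q0]201
Step 3: δ(q0, 2) = (q0, 0, R) → 0□0[q0]01

No transition is defined for δ(q0, 0). By convention the machine halts and rejects.

Answer: Reject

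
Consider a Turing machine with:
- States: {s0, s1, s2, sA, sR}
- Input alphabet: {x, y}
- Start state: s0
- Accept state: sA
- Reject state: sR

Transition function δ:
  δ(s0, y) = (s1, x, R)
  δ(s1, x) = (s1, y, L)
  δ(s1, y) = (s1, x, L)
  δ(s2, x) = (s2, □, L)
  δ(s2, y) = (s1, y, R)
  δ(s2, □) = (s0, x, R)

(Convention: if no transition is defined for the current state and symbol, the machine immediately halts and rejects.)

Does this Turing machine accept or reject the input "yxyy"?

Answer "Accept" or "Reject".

Execution trace:
Initial: [s0]yxyy
Step 1: δ(s0, y) = (s1, x, R) → x[s1]xyy
Step 2: δ(s1, x) = (s1, y, L) → [s1]xyyy
Step 3: δ(s1, x) = (s1, y, L) → [s1]□yyyy

No transition is defined for δ(s1, □). By convention the machine halts and rejects.

Answer: Reject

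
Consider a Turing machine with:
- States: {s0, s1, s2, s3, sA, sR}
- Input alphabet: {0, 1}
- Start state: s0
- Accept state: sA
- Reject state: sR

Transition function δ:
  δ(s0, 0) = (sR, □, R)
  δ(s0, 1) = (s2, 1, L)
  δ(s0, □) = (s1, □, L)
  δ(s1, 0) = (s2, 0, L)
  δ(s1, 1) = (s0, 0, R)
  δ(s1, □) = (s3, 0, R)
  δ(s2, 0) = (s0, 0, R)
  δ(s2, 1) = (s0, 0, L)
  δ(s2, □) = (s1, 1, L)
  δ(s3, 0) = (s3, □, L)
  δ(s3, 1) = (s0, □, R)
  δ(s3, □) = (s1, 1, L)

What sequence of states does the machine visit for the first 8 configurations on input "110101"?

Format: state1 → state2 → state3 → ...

Execution trace:
Initial: [s0]110101
Step 1: δ(s0, 1) = (s2, 1, L) → [s2]□110101
Step 2: δ(s2, □) = (s1, 1, L) → [s1]□1110101
Step 3: δ(s1, □) = (s3, 0, R) → 0[s3]1110101
Step 4: δ(s3, 1) = (s0, □, R) → 0□[s0]110101
Step 5: δ(s0, 1) = (s2, 1, L) → 0[s2]□110101
Step 6: δ(s2, □) = (s1, 1, L) → [s1]01110101
Step 7: δ(s1, 0) = (s2, 0, L) → [s2]□01110101

State sequence: s0 → s2 → s1 → s3 → s0 → s2 → s1 → s2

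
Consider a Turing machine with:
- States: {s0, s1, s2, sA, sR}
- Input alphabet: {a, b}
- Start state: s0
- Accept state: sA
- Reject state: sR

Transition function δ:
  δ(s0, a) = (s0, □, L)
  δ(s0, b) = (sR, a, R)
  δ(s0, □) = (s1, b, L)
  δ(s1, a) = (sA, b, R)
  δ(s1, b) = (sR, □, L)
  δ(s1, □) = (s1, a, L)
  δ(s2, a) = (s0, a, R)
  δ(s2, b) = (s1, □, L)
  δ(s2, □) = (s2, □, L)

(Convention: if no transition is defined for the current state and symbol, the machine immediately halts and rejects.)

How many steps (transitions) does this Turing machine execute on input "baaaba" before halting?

Execution trace:
Initial: [s0]baaaba
Step 1: δ(s0, b) = (sR, a, R) → a[sR]aaaba

The machine reaches the reject state sR and halts.

The machine executed 1 step before halting.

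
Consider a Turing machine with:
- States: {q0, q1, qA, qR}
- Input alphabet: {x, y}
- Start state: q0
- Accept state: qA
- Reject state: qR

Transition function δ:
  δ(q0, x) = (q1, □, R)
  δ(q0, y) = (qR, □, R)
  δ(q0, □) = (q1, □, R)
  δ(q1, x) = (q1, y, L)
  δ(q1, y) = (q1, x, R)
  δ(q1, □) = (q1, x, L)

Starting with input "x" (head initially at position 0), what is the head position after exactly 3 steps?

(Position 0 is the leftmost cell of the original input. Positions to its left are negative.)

Execution trace (head position shown):
Step 0: [q0]x  (head at position 0)
Step 1: move right → □[q1]□  (head at position 1)
Step 2: move left → [q1]□x  (head at position 0)
Step 3: move left → [q1]□xx  (head at position -1)

After 3 steps, the head is at position -1.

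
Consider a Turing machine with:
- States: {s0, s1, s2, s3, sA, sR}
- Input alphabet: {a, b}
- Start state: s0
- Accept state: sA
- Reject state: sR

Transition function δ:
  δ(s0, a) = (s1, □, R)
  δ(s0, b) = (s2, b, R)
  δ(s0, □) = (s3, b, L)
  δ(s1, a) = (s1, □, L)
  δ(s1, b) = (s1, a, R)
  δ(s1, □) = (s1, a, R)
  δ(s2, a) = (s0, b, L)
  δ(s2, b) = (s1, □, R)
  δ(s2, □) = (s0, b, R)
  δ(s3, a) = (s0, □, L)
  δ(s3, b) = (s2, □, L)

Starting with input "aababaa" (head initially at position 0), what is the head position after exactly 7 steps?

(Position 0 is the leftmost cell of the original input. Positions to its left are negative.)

Execution trace (head position shown):
Step 0: [s0]aababaa  (head at position 0)
Step 1: move right → □[s1]ababaa  (head at position 1)
Step 2: move left → [s1]□□babaa  (head at position 0)
Step 3: move right → a[s1]□babaa  (head at position 1)
Step 4: move right → aa[s1]babaa  (head at position 2)
Step 5: move right → aaa[s1]abaa  (head at position 3)
Step 6: move left → aa[s1]a□baa  (head at position 2)
Step 7: move left → a[s1]a□□baa  (head at position 1)

After 7 steps, the head is at position 1.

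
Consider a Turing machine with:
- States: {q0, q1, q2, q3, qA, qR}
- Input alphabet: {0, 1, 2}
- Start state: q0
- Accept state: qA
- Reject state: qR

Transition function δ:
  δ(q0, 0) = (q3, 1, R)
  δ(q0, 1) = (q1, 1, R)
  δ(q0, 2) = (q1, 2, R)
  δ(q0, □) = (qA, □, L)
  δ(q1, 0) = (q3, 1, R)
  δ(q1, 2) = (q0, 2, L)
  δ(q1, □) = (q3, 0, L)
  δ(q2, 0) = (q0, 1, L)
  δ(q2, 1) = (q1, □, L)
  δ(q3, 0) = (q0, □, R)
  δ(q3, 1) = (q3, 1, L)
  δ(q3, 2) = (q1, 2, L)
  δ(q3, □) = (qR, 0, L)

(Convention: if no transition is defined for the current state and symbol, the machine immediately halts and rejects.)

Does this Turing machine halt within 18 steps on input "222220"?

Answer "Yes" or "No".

Execution trace:
Initial: [q0]222220
Step 1: δ(q0, 2) = (q1, 2, R) → 2[q1]22220
Step 2: δ(q1, 2) = (q0, 2, L) → [q0]222220
Step 3: δ(q0, 2) = (q1, 2, R) → 2[q1]22220
Step 4: δ(q1, 2) = (q0, 2, L) → [q0]222220
Step 5: δ(q0, 2) = (q1, 2, R) → 2[q1]22220
Step 6: δ(q1, 2) = (q0, 2, L) → [q0]222220
Step 7: δ(q0, 2) = (q1, 2, R) → 2[q1]22220
Step 8: δ(q1, 2) = (q0, 2, L) → [q0]222220
Step 9: δ(q0, 2) = (q1, 2, R) → 2[q1]22220
Step 10: δ(q1, 2) = (q0, 2, L) → [q0]222220
Step 11: δ(q0, 2) = (q1, 2, R) → 2[q1]22220
Step 12: δ(q1, 2) = (q0, 2, L) → [q0]222220
Step 13: δ(q0, 2) = (q1, 2, R) → 2[q1]22220
Step 14: δ(q1, 2) = (q0, 2, L) → [q0]222220
Step 15: δ(q0, 2) = (q1, 2, R) → 2[q1]22220
Step 16: δ(q1, 2) = (q0, 2, L) → [q0]222220
Step 17: δ(q0, 2) = (q1, 2, R) → 2[q1]22220
Step 18: δ(q1, 2) = (q0, 2, L) → [q0]222220

The machine has not reached a halting state after 18 steps.
The machine did not halt within the 18-step bound.

Answer: No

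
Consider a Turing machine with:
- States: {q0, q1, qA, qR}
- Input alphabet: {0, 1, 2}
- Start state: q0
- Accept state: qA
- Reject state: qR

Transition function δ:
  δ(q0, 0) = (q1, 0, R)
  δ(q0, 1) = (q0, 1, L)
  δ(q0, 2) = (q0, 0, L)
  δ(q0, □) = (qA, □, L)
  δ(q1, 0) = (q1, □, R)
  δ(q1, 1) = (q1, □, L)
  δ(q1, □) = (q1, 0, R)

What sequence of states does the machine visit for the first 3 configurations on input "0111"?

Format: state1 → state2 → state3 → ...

Execution trace:
Initial: [q0]0111
Step 1: δ(q0, 0) = (q1, 0, R) → 0[q1]111
Step 2: δ(q1, 1) = (q1, □, L) → [q1]0□11

State sequence: q0 → q1 → q1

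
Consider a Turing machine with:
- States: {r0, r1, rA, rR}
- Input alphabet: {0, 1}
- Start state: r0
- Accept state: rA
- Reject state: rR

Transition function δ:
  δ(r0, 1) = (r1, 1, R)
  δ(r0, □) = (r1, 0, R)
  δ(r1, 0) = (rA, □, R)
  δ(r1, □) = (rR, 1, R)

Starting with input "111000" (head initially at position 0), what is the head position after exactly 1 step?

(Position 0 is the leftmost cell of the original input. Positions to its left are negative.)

Execution trace (head position shown):
Step 0: [r0]111000  (head at position 0)
Step 1: move right → 1[r1]11000  (head at position 1)

After 1 step, the head is at position 1.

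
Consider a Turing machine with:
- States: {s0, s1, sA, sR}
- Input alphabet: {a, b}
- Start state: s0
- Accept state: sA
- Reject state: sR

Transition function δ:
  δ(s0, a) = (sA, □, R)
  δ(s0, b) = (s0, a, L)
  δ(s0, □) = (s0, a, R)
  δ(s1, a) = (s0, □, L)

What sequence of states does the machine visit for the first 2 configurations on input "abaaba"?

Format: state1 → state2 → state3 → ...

Execution trace:
Initial: [s0]abaaba
Step 1: δ(s0, a) = (sA, □, R) → □[sA]baaba

The machine reaches the accept state sA and halts.

State sequence: s0 → sA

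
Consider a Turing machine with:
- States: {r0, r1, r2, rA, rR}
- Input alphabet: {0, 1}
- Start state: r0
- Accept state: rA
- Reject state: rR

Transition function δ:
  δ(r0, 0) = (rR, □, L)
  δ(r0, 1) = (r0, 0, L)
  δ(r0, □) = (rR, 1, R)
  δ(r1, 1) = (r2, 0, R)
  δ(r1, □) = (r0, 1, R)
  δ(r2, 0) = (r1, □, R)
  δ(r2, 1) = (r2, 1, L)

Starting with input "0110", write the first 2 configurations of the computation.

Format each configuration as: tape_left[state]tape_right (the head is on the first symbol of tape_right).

Transitions applied:
Step 1: δ(r0, 0) = (rR, □, L)

The first 2 configurations are:
[r0]0110 ⊢ [rR]□□110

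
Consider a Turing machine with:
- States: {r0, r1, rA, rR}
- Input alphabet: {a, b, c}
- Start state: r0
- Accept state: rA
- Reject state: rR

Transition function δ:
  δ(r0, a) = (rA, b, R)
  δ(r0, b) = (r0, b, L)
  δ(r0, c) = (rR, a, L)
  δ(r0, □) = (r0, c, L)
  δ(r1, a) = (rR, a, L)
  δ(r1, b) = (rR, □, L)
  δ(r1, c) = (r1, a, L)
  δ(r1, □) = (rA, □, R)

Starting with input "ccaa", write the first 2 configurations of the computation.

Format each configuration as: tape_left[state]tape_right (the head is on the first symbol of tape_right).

Transitions applied:
Step 1: δ(r0, c) = (rR, a, L)

The first 2 configurations are:
[r0]ccaa ⊢ [rR]□acaa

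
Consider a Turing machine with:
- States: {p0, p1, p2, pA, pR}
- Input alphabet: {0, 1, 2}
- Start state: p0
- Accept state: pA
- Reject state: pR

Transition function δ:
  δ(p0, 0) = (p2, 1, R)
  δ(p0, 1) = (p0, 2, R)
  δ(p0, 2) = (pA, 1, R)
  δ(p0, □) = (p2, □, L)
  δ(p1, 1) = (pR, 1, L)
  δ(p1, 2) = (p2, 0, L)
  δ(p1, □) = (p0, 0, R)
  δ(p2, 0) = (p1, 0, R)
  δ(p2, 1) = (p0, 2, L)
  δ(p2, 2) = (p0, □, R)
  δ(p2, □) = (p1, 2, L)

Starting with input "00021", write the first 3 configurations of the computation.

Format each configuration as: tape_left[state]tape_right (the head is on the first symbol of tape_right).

Transitions applied:
Step 1: δ(p0, 0) = (p2, 1, R)
Step 2: δ(p2, 0) = (p1, 0, R)

The first 3 configurations are:
[p0]00021 ⊢ 1[p2]0021 ⊢ 10[p1]021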